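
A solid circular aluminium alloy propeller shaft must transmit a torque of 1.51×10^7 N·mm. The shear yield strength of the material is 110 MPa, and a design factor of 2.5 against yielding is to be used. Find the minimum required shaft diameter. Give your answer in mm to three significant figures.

d = 120 mm

Allowable shear stress τ_allow = 110/2.5 = 44.00 MPa.
For a solid shaft τ = 16T/(πd³), so d³ = 16T/(π τ_allow) = 16×1.5100×10^7/(π×44.00) = 1.748×10^6 mm³.
d = (1.748×10^6)^(1/3) = 120.5 mm.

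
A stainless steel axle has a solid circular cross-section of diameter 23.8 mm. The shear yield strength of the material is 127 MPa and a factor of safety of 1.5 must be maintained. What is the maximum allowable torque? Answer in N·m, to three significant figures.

τ_allow = 127/1.5 = 84.67 MPa.
For a solid shaft T_allow = τ_allow·πd³/16; πd³/16 = π×23.8³/16 = 2647 mm³.
T_allow = 84.67×2647 = 224100 N·mm = 224.1 N·m.

T_allow = 224 N·m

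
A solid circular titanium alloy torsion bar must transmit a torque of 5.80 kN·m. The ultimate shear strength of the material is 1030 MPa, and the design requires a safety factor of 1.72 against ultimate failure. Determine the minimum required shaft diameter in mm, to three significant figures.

Allowable shear stress τ_allow = 1030/1.72 = 598.8 MPa.
For a solid shaft τ = 16T/(πd³), so d³ = 16T/(π τ_allow) = 16×5800000/(π×598.8) = 49330 mm³.
d = (49330)^(1/3) = 36.67 mm.

d = 36.7 mm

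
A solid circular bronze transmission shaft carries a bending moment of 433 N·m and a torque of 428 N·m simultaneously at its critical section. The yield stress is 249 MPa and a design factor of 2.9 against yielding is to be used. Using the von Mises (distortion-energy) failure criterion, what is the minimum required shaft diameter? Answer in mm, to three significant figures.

σ_allow = σ_y/n = 249/2.9 = 85.86 MPa.
For a solid shaft σ_b = 32M/(πd³) and τ = 16T/(πd³), so the von Mises stress is σ' = (16/πd³)·√(4M²+3T²).
√(4M²+3T²) = √(4×(433000)² + 3×(428000)²) = 1.140×10^6 N·mm.
d³ = 16×1.140×10^6/(π×85.86) = 67620 mm³.
d = 40.74 mm.

d = 40.7 mm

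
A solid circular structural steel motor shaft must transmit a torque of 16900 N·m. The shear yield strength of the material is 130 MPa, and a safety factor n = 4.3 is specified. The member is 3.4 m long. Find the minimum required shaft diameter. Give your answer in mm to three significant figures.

Allowable shear stress τ_allow = 130/4.3 = 30.23 MPa.
For a solid shaft τ = 16T/(πd³), so d³ = 16T/(π τ_allow) = 16×1.6900×10^7/(π×30.23) = 2.847×10^6 mm³.
d = (2.847×10^6)^(1/3) = 141.7 mm.

d = 142 mm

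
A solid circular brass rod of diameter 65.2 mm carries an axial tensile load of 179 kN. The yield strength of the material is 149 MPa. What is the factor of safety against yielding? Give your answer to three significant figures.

A = πd²/4 = 3339 mm².
σ = F/A = 179000/3339 = 53.61 MPa.
n = 149/53.61 = 2.779.

n = 2.78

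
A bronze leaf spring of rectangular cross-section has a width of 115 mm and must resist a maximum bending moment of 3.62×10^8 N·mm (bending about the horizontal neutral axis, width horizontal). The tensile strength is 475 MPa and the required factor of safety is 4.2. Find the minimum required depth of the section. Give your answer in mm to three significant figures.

σ_allow = 475/4.2 = 113.1 MPa.
For a rectangular section σ = 6M/(bh²), so h² = 6M/(b σ_allow) = 6×3.6200×10^8/(115×113.1) = 167000 mm².
h = 408.7 mm.

h = 409 mm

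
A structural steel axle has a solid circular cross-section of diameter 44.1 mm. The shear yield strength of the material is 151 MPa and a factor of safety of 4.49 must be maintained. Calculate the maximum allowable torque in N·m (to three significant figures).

T_allow = 566 N·m

τ_allow = 151/4.49 = 33.63 MPa.
For a solid shaft T_allow = τ_allow·πd³/16; πd³/16 = π×44.1³/16 = 16840 mm³.
T_allow = 33.63×16840 = 566300 N·mm = 566.3 N·m.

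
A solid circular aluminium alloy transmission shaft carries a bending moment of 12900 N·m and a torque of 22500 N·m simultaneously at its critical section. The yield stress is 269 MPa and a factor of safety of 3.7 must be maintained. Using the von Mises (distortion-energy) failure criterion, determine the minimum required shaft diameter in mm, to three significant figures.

σ_allow = σ_y/n = 269/3.7 = 72.70 MPa.
For a solid shaft σ_b = 32M/(πd³) and τ = 16T/(πd³), so the von Mises stress is σ' = (16/πd³)·√(4M²+3T²).
√(4M²+3T²) = √(4×(1.290×10^7)² + 3×(2.250×10^7)²) = 4.674×10^7 N·mm.
d³ = 16×4.674×10^7/(π×72.70) = 3.274×10^6 mm³.
d = 148.5 mm.

d = 148 mm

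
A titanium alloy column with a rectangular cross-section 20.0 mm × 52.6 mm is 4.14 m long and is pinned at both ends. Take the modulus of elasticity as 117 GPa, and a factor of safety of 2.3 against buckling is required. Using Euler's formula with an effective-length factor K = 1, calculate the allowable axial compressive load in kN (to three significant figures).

Buckling occurs about the weak axis: I_min = h·b³/12 = 52.6×20.0³/12 = 35070 mm⁴ (b = 20.0 mm is the smaller dimension).
Effective length L_e = KL = 1×4.14 m = 4140 mm.
Euler critical load P_cr = π²EI/L_e² = π²×117000×35070/4140² = 2363 N.
P_allow = P_cr/n = 2363/2.3 = 1027 N.

P_allow = 1.03 kN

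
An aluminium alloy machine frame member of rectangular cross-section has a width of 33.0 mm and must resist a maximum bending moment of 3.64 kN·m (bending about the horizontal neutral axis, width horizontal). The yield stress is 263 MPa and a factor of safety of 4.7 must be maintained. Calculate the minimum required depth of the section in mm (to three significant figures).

σ_allow = 263/4.7 = 55.96 MPa.
For a rectangular section σ = 6M/(bh²), so h² = 6M/(b σ_allow) = 6×3640000/(33.0×55.96) = 11830 mm².
h = 108.8 mm.

h = 109 mm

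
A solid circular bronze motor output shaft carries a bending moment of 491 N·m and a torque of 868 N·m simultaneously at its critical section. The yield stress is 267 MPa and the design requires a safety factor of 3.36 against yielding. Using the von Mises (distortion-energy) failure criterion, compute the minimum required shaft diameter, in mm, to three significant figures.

d = 48.6 mm

σ_allow = σ_y/n = 267/3.36 = 79.46 MPa.
For a solid shaft σ_b = 32M/(πd³) and τ = 16T/(πd³), so the von Mises stress is σ' = (16/πd³)·√(4M²+3T²).
√(4M²+3T²) = √(4×(491000)² + 3×(868000)²) = 1.796×10^6 N·mm.
d³ = 16×1.796×10^6/(π×79.46) = 115100 mm³.
d = 48.64 mm.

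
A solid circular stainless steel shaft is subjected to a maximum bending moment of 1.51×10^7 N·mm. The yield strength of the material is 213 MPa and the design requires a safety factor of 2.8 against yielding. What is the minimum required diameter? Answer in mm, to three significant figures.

σ_allow = 213/2.8 = 76.07 MPa.
For a solid circular section σ = 32M/(πd³), so d³ = 32M/(π σ_allow) = 32×1.5100×10^7/(π×76.07) = 2.022×10^6 mm³.
d = 126.4 mm.

d = 126 mm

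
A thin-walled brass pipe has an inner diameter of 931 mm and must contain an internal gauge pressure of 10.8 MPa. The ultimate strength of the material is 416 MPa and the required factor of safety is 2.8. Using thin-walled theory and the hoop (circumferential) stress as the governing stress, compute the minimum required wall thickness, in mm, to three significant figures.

t = 33.8 mm

σ_allow = 416/2.8 = 148.6 MPa.
Hoop stress σ_h = pD/(2t), so t = pD/(2σ_allow) = 10.8×931/(2×148.6) = 33.84 mm.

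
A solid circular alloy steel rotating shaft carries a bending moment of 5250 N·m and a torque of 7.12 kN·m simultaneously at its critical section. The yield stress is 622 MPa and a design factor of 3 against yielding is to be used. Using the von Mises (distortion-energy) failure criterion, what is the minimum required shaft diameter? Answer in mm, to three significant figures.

d = 73.5 mm

σ_allow = σ_y/n = 622/3 = 207.3 MPa.
For a solid shaft σ_b = 32M/(πd³) and τ = 16T/(πd³), so the von Mises stress is σ' = (16/πd³)·√(4M²+3T²).
√(4M²+3T²) = √(4×(5.250×10^6)² + 3×(7.120×10^6)²) = 1.620×10^7 N·mm.
d³ = 16×1.620×10^7/(π×207.3) = 397900 mm³.
d = 73.55 mm.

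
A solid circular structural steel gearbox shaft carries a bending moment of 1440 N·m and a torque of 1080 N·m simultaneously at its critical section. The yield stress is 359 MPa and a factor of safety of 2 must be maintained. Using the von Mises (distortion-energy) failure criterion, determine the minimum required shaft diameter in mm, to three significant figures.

σ_allow = σ_y/n = 359/2 = 179.5 MPa.
For a solid shaft σ_b = 32M/(πd³) and τ = 16T/(πd³), so the von Mises stress is σ' = (16/πd³)·√(4M²+3T²).
√(4M²+3T²) = √(4×(1.440×10^6)² + 3×(1.080×10^6)²) = 3.434×10^6 N·mm.
d³ = 16×3.434×10^6/(π×179.5) = 97440 mm³.
d = 46.02 mm.

d = 46.0 mm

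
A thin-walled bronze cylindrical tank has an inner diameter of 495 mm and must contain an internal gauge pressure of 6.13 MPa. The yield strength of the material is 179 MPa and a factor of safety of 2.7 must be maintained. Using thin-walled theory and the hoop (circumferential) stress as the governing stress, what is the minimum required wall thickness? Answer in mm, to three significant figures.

t = 22.9 mm

σ_allow = 179/2.7 = 66.30 MPa.
Hoop stress σ_h = pD/(2t), so t = pD/(2σ_allow) = 6.13×495/(2×66.30) = 22.88 mm.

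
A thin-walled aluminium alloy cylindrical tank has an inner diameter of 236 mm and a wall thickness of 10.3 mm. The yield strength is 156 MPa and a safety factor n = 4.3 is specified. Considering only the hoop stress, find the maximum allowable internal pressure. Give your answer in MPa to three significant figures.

σ_allow = 156/4.3 = 36.28 MPa.
σ_h = pD/(2t) → p_allow = 2σ_allow t/D = 2×36.28×10.3/236 = 3.167 MPa.

p_allow = 3.17 MPa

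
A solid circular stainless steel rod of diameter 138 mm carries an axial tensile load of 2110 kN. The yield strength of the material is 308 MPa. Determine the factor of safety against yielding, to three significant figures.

A = πd²/4 = 14960 mm².
σ = F/A = 2110000/14960 = 141.1 MPa.
n = 308/141.1 = 2.183.

n = 2.18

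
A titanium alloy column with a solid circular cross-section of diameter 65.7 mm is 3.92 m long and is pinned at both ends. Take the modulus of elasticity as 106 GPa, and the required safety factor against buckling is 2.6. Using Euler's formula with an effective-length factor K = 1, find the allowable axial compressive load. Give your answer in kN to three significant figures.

I = πd⁴/64 = π×65.7⁴/64 = 914600 mm⁴.
Effective length L_e = KL = 1×3.92 m = 3920 mm.
Euler critical load P_cr = π²EI/L_e² = π²×106000×914600/3920² = 62270 N.
P_allow = P_cr/n = 62270/2.6 = 23950 N.

P_allow = 23.9 kN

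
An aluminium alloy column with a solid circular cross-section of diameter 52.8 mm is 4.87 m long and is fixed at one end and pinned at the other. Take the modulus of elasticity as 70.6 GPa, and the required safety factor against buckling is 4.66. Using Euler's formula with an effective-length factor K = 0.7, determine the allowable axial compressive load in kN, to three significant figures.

P_allow = 4.91 kN

I = πd⁴/64 = π×52.8⁴/64 = 381500 mm⁴.
Effective length L_e = KL = 0.7×4.87 m = 3409 mm.
Euler critical load P_cr = π²EI/L_e² = π²×70600×381500/3409² = 22870 N.
P_allow = P_cr/n = 22870/4.66 = 4909 N.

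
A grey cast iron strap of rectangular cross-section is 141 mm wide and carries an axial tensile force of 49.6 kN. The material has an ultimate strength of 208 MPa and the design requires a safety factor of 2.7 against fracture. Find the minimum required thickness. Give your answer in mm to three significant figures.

t = 4.57 mm

σ_allow = 208/2.7 = 77.04 MPa.
Required area A = F/σ_allow = 49600/77.04 = 643.8 mm².
t = A/w = 643.8/141 = 4.566 mm.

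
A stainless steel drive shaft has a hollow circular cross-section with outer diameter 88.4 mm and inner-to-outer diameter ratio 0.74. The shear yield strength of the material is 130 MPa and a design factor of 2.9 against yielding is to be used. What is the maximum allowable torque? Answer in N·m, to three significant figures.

T_allow = 4260 N·m

τ_allow = 130/2.9 = 44.83 MPa.
For a hollow shaft T_allow = τ_allow·πd_o³(1−k⁴)/16 with 1−k⁴ = 0.7001, so πd_o³(1−k⁴)/16 = 94970 mm³.
T_allow = 44.83×94970 = 4.257×10^6 N·mm = 4257 N·m.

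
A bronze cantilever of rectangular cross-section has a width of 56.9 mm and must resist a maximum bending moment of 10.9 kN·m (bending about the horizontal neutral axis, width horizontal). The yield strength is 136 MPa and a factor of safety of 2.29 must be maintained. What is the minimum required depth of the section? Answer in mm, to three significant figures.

h = 139 mm

σ_allow = 136/2.29 = 59.39 MPa.
For a rectangular section σ = 6M/(bh²), so h² = 6M/(b σ_allow) = 6×1.0900×10^7/(56.9×59.39) = 19350 mm².
h = 139.1 mm.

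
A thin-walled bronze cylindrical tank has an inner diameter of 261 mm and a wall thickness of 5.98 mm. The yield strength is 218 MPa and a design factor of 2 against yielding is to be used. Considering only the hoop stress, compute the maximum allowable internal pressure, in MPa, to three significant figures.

p_allow = 4.99 MPa

σ_allow = 218/2 = 109.0 MPa.
σ_h = pD/(2t) → p_allow = 2σ_allow t/D = 2×109.0×5.98/261 = 4.995 MPa.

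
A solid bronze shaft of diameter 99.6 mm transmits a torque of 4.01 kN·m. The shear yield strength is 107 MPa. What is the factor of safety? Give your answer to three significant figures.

n = 5.18

τ = 16T/(πd³) = 16×4010000/(π×99.6³) = 20.67 MPa.
n = τ_limit/τ = 107/20.67 = 5.177.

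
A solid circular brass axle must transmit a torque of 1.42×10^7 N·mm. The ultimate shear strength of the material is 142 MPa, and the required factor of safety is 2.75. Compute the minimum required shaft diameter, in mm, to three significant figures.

Allowable shear stress τ_allow = 142/2.75 = 51.64 MPa.
For a solid shaft τ = 16T/(πd³), so d³ = 16T/(π τ_allow) = 16×1.4200×10^7/(π×51.64) = 1.401×10^6 mm³.
d = (1.401×10^6)^(1/3) = 111.9 mm.

d = 112 mm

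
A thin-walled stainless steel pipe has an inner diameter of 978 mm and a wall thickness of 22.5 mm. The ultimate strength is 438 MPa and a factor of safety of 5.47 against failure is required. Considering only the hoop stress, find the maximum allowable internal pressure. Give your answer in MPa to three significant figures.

σ_allow = 438/5.47 = 80.07 MPa.
σ_h = pD/(2t) → p_allow = 2σ_allow t/D = 2×80.07×22.5/978 = 3.684 MPa.

p_allow = 3.68 MPa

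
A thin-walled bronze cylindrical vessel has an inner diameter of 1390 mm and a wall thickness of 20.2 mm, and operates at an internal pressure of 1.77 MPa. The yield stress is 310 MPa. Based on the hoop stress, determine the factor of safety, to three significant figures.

n = 5.09

σ_h = pD/(2t) = 1.77×1390/(2×20.2) = 60.90 MPa.
n = 310/60.90 = 5.090.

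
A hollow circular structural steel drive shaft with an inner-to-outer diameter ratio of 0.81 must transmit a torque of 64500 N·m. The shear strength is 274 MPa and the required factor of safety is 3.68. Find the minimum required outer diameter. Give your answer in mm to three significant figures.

τ_allow = 274/3.68 = 74.46 MPa.
For a hollow shaft τ = 16T/[πd_o³(1−k⁴)] with k = 0.81, so 1−k⁴ = 0.5695.
d_o³ = 16T/[π τ_allow (1−k⁴)] = 16×6.4500×10^7/(π×74.46×0.5695) = 7.747×10^6 mm³.
d_o = 197.9 mm.

d_o = 198 mm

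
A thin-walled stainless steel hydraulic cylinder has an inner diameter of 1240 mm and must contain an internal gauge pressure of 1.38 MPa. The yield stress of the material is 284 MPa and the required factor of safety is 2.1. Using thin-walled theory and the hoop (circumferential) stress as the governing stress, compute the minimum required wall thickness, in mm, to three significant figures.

σ_allow = 284/2.1 = 135.2 MPa.
Hoop stress σ_h = pD/(2t), so t = pD/(2σ_allow) = 1.38×1240/(2×135.2) = 6.327 mm.

t = 6.33 mm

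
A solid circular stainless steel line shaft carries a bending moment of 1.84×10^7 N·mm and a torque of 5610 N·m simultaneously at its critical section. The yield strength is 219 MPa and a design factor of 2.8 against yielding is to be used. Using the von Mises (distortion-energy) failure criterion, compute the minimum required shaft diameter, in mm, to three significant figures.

d = 135 mm

σ_allow = σ_y/n = 219/2.8 = 78.21 MPa.
For a solid shaft σ_b = 32M/(πd³) and τ = 16T/(πd³), so the von Mises stress is σ' = (16/πd³)·√(4M²+3T²).
√(4M²+3T²) = √(4×(1.840×10^7)² + 3×(5.610×10^6)²) = 3.806×10^7 N·mm.
d³ = 16×3.806×10^7/(π×78.21) = 2.478×10^6 mm³.
d = 135.3 mm.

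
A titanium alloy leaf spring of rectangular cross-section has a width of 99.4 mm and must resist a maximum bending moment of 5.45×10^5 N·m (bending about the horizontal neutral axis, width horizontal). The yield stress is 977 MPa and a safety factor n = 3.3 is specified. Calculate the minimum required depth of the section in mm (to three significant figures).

h = 333 mm

σ_allow = 977/3.3 = 296.1 MPa.
For a rectangular section σ = 6M/(bh²), so h² = 6M/(b σ_allow) = 6×5.4500×10^8/(99.4×296.1) = 111100 mm².
h = 333.3 mm.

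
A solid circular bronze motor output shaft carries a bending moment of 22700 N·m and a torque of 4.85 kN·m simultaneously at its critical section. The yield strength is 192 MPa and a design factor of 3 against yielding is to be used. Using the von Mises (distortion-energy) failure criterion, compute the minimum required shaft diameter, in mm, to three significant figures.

d = 154 mm

σ_allow = σ_y/n = 192/3 = 64.00 MPa.
For a solid shaft σ_b = 32M/(πd³) and τ = 16T/(πd³), so the von Mises stress is σ' = (16/πd³)·√(4M²+3T²).
√(4M²+3T²) = √(4×(2.270×10^7)² + 3×(4.850×10^6)²) = 4.617×10^7 N·mm.
d³ = 16×4.617×10^7/(π×64.00) = 3.674×10^6 mm³.
d = 154.3 mm.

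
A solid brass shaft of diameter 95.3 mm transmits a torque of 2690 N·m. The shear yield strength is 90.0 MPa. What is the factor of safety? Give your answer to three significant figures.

n = 5.69

τ = 16T/(πd³) = 16×2690000/(π×95.3³) = 15.83 MPa.
n = τ_limit/τ = 90.0/15.83 = 5.686.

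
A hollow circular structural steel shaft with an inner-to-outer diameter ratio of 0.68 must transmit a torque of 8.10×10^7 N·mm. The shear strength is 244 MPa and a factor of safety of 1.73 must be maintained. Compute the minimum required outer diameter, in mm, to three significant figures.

d_o = 155 mm

τ_allow = 244/1.73 = 141.0 MPa.
For a hollow shaft τ = 16T/[πd_o³(1−k⁴)] with k = 0.68, so 1−k⁴ = 0.7862.
d_o³ = 16T/[π τ_allow (1−k⁴)] = 16×8.1000×10^7/(π×141.0×0.7862) = 3.720×10^6 mm³.
d_o = 155.0 mm.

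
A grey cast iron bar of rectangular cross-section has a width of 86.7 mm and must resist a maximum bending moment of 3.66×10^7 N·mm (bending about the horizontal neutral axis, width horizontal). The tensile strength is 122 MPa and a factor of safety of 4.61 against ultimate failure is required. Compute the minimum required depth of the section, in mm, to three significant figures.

σ_allow = 122/4.61 = 26.46 MPa.
For a rectangular section σ = 6M/(bh²), so h² = 6M/(b σ_allow) = 6×3.6600×10^7/(86.7×26.46) = 95710 mm².
h = 309.4 mm.

h = 309 mm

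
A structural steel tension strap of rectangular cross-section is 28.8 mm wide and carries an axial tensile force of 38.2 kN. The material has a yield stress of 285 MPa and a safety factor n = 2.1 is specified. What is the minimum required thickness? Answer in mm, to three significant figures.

t = 9.77 mm

σ_allow = 285/2.1 = 135.7 MPa.
Required area A = F/σ_allow = 38200/135.7 = 281.5 mm².
t = A/w = 281.5/28.8 = 9.773 mm.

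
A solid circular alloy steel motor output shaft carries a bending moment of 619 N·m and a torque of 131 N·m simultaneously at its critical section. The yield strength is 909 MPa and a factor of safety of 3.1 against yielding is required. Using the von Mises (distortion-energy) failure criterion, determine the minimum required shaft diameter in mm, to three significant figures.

σ_allow = σ_y/n = 909/3.1 = 293.2 MPa.
For a solid shaft σ_b = 32M/(πd³) and τ = 16T/(πd³), so the von Mises stress is σ' = (16/πd³)·√(4M²+3T²).
√(4M²+3T²) = √(4×(619000)² + 3×(131000)²) = 1.259×10^6 N·mm.
d³ = 16×1.259×10^6/(π×293.2) = 21860 mm³.
d = 27.96 mm.

d = 28.0 mm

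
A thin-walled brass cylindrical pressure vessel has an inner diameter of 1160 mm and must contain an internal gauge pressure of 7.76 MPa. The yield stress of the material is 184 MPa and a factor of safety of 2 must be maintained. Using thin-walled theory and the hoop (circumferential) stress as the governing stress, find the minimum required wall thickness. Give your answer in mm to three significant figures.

t = 48.9 mm

σ_allow = 184/2 = 92.00 MPa.
Hoop stress σ_h = pD/(2t), so t = pD/(2σ_allow) = 7.76×1160/(2×92.00) = 48.92 mm.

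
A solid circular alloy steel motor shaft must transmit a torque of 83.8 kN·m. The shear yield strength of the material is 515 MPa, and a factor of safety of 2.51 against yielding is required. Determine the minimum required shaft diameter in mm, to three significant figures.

Allowable shear stress τ_allow = 515/2.51 = 205.2 MPa.
For a solid shaft τ = 16T/(πd³), so d³ = 16T/(π τ_allow) = 16×8.3800×10^7/(π×205.2) = 2.080×10^6 mm³.
d = (2.080×10^6)^(1/3) = 127.7 mm.

d = 128 mm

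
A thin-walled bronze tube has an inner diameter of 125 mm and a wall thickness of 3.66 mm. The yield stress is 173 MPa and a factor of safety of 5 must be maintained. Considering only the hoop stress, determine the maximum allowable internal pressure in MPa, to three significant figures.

σ_allow = 173/5 = 34.60 MPa.
σ_h = pD/(2t) → p_allow = 2σ_allow t/D = 2×34.60×3.66/125 = 2.026 MPa.

p_allow = 2.03 MPa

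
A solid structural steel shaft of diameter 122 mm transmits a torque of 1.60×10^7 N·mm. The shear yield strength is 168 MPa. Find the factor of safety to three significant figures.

τ = 16T/(πd³) = 16×1.6000×10^7/(π×122³) = 44.88 MPa.
n = τ_limit/τ = 168/44.88 = 3.744.

n = 3.74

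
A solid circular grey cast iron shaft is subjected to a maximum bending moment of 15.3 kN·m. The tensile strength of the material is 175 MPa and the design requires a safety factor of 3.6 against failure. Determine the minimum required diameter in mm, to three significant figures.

d = 147 mm

σ_allow = 175/3.6 = 48.61 MPa.
For a solid circular section σ = 32M/(πd³), so d³ = 32M/(π σ_allow) = 32×1.5300×10^7/(π×48.61) = 3.206×10^6 mm³.
d = 147.5 mm.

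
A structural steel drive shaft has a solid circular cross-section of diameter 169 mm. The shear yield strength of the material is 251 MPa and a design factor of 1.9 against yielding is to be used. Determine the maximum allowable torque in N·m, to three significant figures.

τ_allow = 251/1.9 = 132.1 MPa.
For a solid shaft T_allow = τ_allow·πd³/16; πd³/16 = π×169³/16 = 947700 mm³.
T_allow = 132.1×947700 = 1.252×10^8 N·mm = 125200 N·m.

T_allow = 1.25×10^5 N·m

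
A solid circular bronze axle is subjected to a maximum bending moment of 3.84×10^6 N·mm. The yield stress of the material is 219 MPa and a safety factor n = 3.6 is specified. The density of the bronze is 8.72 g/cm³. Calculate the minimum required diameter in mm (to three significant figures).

σ_allow = 219/3.6 = 60.83 MPa.
For a solid circular section σ = 32M/(πd³), so d³ = 32M/(π σ_allow) = 32×3840000/(π×60.83) = 643000 mm³.
d = 86.31 mm.

d = 86.3 mm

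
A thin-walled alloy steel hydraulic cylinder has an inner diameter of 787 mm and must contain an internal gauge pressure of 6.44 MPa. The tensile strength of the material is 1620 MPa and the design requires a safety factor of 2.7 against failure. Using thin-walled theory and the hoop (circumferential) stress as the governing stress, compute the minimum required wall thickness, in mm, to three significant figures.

t = 4.22 mm

σ_allow = 1620/2.7 = 600.0 MPa.
Hoop stress σ_h = pD/(2t), so t = pD/(2σ_allow) = 6.44×787/(2×600.0) = 4.224 mm.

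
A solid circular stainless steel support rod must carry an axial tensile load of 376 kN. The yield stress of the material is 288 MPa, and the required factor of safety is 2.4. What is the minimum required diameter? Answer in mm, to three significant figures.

Allowable stress σ_allow = 288/2.4 = 120.0 MPa.
Required area A = F/σ_allow = 376000/120.0 = 3133 mm².
A = πd²/4 → d = √(4A/π) = 63.16 mm.

d = 63.2 mm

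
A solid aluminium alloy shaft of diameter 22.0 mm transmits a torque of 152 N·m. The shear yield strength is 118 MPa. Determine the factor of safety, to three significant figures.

n = 1.62

τ = 16T/(πd³) = 16×152000/(π×22.0³) = 72.70 MPa.
n = τ_limit/τ = 118/72.70 = 1.623.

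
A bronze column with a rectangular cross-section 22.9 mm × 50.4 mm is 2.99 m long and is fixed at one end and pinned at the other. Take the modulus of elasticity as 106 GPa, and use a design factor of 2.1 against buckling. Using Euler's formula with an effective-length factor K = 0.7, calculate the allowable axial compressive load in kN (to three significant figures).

Buckling occurs about the weak axis: I_min = h·b³/12 = 50.4×22.9³/12 = 50440 mm⁴ (b = 22.9 mm is the smaller dimension).
Effective length L_e = KL = 0.7×2.99 m = 2093 mm.
Euler critical load P_cr = π²EI/L_e² = π²×106000×50440/2093² = 12050 N.
P_allow = P_cr/n = 12050/2.1 = 5736 N.

P_allow = 5.74 kN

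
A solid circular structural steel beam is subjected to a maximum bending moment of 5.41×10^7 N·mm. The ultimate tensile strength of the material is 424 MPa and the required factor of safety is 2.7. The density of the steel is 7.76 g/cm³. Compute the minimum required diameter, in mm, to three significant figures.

σ_allow = 424/2.7 = 157.0 MPa.
For a solid circular section σ = 32M/(πd³), so d³ = 32M/(π σ_allow) = 32×5.4100×10^7/(π×157.0) = 3.509×10^6 mm³.
d = 152.0 mm.

d = 152 mm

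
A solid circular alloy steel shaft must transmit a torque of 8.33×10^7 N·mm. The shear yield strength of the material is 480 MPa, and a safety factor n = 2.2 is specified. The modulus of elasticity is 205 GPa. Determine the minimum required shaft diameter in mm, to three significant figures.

d = 125 mm

Allowable shear stress τ_allow = 480/2.2 = 218.2 MPa.
For a solid shaft τ = 16T/(πd³), so d³ = 16T/(π τ_allow) = 16×8.3300×10^7/(π×218.2) = 1.944×10^6 mm³.
d = (1.944×10^6)^(1/3) = 124.8 mm.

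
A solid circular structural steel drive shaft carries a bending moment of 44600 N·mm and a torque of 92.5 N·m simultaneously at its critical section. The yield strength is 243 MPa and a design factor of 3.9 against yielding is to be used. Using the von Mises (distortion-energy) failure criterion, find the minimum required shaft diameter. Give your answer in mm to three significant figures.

d = 24.7 mm

σ_allow = σ_y/n = 243/3.9 = 62.31 MPa.
For a solid shaft σ_b = 32M/(πd³) and τ = 16T/(πd³), so the von Mises stress is σ' = (16/πd³)·√(4M²+3T²).
√(4M²+3T²) = √(4×(44600)² + 3×(92500)²) = 183400 N·mm.
d³ = 16×183400/(π×62.31) = 14990 mm³.
d = 24.66 mm.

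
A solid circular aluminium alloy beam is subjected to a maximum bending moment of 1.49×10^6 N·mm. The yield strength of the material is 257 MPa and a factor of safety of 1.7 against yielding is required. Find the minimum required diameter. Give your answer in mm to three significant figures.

σ_allow = 257/1.7 = 151.2 MPa.
For a solid circular section σ = 32M/(πd³), so d³ = 32M/(π σ_allow) = 32×1490000/(π×151.2) = 100400 mm³.
d = 46.48 mm.

d = 46.5 mm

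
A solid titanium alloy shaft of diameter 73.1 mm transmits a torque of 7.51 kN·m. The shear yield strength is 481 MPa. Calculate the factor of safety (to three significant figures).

n = 4.91

τ = 16T/(πd³) = 16×7510000/(π×73.1³) = 97.92 MPa.
n = τ_limit/τ = 481/97.92 = 4.912.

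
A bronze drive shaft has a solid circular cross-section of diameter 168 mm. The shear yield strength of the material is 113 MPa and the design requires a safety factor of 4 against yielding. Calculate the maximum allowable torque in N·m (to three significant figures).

T_allow = 26300 N·m

τ_allow = 113/4 = 28.25 MPa.
For a solid shaft T_allow = τ_allow·πd³/16; πd³/16 = π×168³/16 = 931000 mm³.
T_allow = 28.25×931000 = 2.630×10^7 N·mm = 26300 N·m.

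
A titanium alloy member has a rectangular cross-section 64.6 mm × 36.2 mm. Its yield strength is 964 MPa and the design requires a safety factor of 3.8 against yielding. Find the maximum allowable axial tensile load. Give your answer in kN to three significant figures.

F_allow = 593 kN

σ_allow = 964/3.8 = 253.7 MPa.
A = 64.6×36.2 = 2339 mm².
F_allow = σ_allow × A = 253.7×2339 = 593200 N.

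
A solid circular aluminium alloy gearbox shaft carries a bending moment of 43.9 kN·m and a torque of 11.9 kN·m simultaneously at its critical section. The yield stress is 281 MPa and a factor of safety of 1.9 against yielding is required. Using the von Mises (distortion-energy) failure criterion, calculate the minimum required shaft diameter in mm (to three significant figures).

d = 146 mm

σ_allow = σ_y/n = 281/1.9 = 147.9 MPa.
For a solid shaft σ_b = 32M/(πd³) and τ = 16T/(πd³), so the von Mises stress is σ' = (16/πd³)·√(4M²+3T²).
√(4M²+3T²) = √(4×(4.390×10^7)² + 3×(1.190×10^7)²) = 9.019×10^7 N·mm.
d³ = 16×9.019×10^7/(π×147.9) = 3.106×10^6 mm³.
d = 145.9 mm.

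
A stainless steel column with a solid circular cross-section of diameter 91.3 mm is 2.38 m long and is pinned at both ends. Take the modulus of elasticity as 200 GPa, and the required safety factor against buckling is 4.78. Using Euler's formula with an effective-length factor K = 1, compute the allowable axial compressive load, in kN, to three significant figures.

I = πd⁴/64 = π×91.3⁴/64 = 3.411×10^6 mm⁴.
Effective length L_e = KL = 1×2.38 m = 2380 mm.
Euler critical load P_cr = π²EI/L_e² = π²×200000×3.411×10^6/2380² = 1.189×10^6 N.
P_allow = P_cr/n = 1.189×10^6/4.78 = 248700 N.

P_allow = 249 kN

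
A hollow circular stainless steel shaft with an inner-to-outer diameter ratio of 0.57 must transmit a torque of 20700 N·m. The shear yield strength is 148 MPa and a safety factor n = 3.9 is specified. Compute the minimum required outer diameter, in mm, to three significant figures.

τ_allow = 148/3.9 = 37.95 MPa.
For a hollow shaft τ = 16T/[πd_o³(1−k⁴)] with k = 0.57, so 1−k⁴ = 0.8944.
d_o³ = 16T/[π τ_allow (1−k⁴)] = 16×2.0700×10^7/(π×37.95×0.8944) = 3.106×10^6 mm³.
d_o = 145.9 mm.

d_o = 146 mm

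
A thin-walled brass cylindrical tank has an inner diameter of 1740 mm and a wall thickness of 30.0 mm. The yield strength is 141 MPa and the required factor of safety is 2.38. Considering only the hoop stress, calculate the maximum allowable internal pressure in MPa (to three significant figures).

σ_allow = 141/2.38 = 59.24 MPa.
σ_h = pD/(2t) → p_allow = 2σ_allow t/D = 2×59.24×30.0/1740 = 2.043 MPa.

p_allow = 2.04 MPa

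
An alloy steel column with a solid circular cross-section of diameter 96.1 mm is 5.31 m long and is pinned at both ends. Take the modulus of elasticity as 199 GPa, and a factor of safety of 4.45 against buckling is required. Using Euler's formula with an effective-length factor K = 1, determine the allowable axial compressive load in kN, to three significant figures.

P_allow = 65.5 kN

I = πd⁴/64 = π×96.1⁴/64 = 4.187×10^6 mm⁴.
Effective length L_e = KL = 1×5.31 m = 5310 mm.
Euler critical load P_cr = π²EI/L_e² = π²×199000×4.187×10^6/5310² = 291600 N.
P_allow = P_cr/n = 291600/4.45 = 65530 N.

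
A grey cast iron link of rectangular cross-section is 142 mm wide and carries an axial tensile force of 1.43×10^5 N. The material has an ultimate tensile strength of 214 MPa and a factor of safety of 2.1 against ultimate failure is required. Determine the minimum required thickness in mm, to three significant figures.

t = 9.88 mm

σ_allow = 214/2.1 = 101.9 MPa.
Required area A = F/σ_allow = 143000/101.9 = 1403 mm².
t = A/w = 1403/142 = 9.882 mm.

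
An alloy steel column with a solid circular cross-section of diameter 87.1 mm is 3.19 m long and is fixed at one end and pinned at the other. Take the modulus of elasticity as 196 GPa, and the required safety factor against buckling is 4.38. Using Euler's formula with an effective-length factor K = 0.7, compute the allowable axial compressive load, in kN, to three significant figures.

P_allow = 250 kN

I = πd⁴/64 = π×87.1⁴/64 = 2.825×10^6 mm⁴.
Effective length L_e = KL = 0.7×3.19 m = 2233 mm.
Euler critical load P_cr = π²EI/L_e² = π²×196000×2.825×10^6/2233² = 1.096×10^6 N.
P_allow = P_cr/n = 1.096×10^6/4.38 = 250200 N.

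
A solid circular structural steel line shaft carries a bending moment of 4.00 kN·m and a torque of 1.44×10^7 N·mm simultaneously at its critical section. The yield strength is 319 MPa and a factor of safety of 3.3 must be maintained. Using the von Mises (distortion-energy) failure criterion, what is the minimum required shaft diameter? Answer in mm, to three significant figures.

σ_allow = σ_y/n = 319/3.3 = 96.67 MPa.
For a solid shaft σ_b = 32M/(πd³) and τ = 16T/(πd³), so the von Mises stress is σ' = (16/πd³)·√(4M²+3T²).
√(4M²+3T²) = √(4×(4.000×10^6)² + 3×(1.440×10^7)²) = 2.619×10^7 N·mm.
d³ = 16×2.619×10^7/(π×96.67) = 1.380×10^6 mm³.
d = 111.3 mm.

d = 111 mm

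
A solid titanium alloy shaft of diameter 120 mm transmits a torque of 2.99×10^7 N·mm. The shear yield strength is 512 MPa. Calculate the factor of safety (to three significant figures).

n = 5.81

τ = 16T/(πd³) = 16×2.9900×10^7/(π×120³) = 88.12 MPa.
n = τ_limit/τ = 512/88.12 = 5.810.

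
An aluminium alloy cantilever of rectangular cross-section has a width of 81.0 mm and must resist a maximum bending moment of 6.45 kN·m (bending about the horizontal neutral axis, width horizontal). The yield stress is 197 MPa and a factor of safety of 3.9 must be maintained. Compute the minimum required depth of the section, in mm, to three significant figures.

σ_allow = 197/3.9 = 50.51 MPa.
For a rectangular section σ = 6M/(bh²), so h² = 6M/(b σ_allow) = 6×6450000/(81.0×50.51) = 9459 mm².
h = 97.26 mm.

h = 97.3 mm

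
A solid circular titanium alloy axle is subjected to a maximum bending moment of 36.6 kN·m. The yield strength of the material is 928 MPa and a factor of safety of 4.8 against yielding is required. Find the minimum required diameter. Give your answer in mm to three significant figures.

d = 124 mm

σ_allow = 928/4.8 = 193.3 MPa.
For a solid circular section σ = 32M/(πd³), so d³ = 32M/(π σ_allow) = 32×3.6600×10^7/(π×193.3) = 1.928×10^6 mm³.
d = 124.5 mm.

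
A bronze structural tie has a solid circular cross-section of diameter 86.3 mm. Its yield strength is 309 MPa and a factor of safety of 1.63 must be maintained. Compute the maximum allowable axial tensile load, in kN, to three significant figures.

F_allow = 1110 kN

σ_allow = 309/1.63 = 189.6 MPa.
A = πd²/4 = π×86.3²/4 = 5849 mm².
F_allow = σ_allow × A = 189.6×5849 = 1.109×10^6 N.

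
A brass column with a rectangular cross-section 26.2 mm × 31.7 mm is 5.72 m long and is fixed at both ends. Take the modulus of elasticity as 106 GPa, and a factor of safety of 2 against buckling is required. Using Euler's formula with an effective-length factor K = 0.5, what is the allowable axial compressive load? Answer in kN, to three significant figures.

P_allow = 3.04 kN

Buckling occurs about the weak axis: I_min = h·b³/12 = 31.7×26.2³/12 = 47510 mm⁴ (b = 26.2 mm is the smaller dimension).
Effective length L_e = KL = 0.5×5.72 m = 2860 mm.
Euler critical load P_cr = π²EI/L_e² = π²×106000×47510/2860² = 6077 N.
P_allow = P_cr/n = 6077/2 = 3038 N.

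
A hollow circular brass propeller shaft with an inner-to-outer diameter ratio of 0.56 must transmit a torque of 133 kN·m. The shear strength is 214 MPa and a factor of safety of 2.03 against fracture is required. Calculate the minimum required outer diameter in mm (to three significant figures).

τ_allow = 214/2.03 = 105.4 MPa.
For a hollow shaft τ = 16T/[πd_o³(1−k⁴)] with k = 0.56, so 1−k⁴ = 0.9017.
d_o³ = 16T/[π τ_allow (1−k⁴)] = 16×1.3300×10^8/(π×105.4×0.9017) = 7.126×10^6 mm³.
d_o = 192.4 mm.

d_o = 192 mm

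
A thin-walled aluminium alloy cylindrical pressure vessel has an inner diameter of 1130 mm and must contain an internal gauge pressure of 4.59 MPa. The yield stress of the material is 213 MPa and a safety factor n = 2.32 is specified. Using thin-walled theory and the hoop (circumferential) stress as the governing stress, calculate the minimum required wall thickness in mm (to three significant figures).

σ_allow = 213/2.32 = 91.81 MPa.
Hoop stress σ_h = pD/(2t), so t = pD/(2σ_allow) = 4.59×1130/(2×91.81) = 28.25 mm.

t = 28.2 mm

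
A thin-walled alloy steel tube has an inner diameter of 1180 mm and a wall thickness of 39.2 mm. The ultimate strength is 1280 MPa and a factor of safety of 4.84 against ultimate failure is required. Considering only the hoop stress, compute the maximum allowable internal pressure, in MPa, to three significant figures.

σ_allow = 1280/4.84 = 264.5 MPa.
σ_h = pD/(2t) → p_allow = 2σ_allow t/D = 2×264.5×39.2/1180 = 17.57 MPa.

p_allow = 17.6 MPa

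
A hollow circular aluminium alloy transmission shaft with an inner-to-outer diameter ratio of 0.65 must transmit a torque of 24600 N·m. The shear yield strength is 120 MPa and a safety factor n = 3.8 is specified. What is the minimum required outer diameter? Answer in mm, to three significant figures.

d_o = 169 mm

τ_allow = 120/3.8 = 31.58 MPa.
For a hollow shaft τ = 16T/[πd_o³(1−k⁴)] with k = 0.65, so 1−k⁴ = 0.8215.
d_o³ = 16T/[π τ_allow (1−k⁴)] = 16×2.4600×10^7/(π×31.58×0.8215) = 4.830×10^6 mm³.
d_o = 169.0 mm.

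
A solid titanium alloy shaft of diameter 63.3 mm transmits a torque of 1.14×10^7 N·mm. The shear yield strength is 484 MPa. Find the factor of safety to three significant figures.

τ = 16T/(πd³) = 16×1.1400×10^7/(π×63.3³) = 228.9 MPa.
n = τ_limit/τ = 484/228.9 = 2.114.

n = 2.11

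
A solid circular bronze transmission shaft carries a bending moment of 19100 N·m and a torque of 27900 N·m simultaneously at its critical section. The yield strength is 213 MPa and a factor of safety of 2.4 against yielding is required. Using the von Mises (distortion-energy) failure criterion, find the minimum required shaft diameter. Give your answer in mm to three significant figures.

σ_allow = σ_y/n = 213/2.4 = 88.75 MPa.
For a solid shaft σ_b = 32M/(πd³) and τ = 16T/(πd³), so the von Mises stress is σ' = (16/πd³)·√(4M²+3T²).
√(4M²+3T²) = √(4×(1.910×10^7)² + 3×(2.790×10^7)²) = 6.160×10^7 N·mm.
d³ = 16×6.160×10^7/(π×88.75) = 3.535×10^6 mm³.
d = 152.3 mm.

d = 152 mm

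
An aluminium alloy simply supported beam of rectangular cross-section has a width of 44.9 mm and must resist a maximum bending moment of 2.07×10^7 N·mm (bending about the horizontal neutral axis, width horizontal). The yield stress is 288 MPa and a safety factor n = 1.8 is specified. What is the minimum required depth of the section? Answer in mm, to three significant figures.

σ_allow = 288/1.8 = 160.0 MPa.
For a rectangular section σ = 6M/(bh²), so h² = 6M/(b σ_allow) = 6×2.0700×10^7/(44.9×160.0) = 17290 mm².
h = 131.5 mm.

h = 131 mm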